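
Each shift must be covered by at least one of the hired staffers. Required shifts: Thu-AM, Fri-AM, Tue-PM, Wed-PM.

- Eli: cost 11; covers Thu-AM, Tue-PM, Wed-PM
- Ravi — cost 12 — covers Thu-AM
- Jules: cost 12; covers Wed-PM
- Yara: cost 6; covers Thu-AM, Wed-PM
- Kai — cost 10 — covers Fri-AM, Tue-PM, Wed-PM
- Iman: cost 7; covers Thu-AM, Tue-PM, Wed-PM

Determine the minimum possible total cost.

16

This is an integer covering problem.
The greedy cost-per-new-shift heuristic would pick Iman and Kai for 17, but a cheaper cover exists.
Choose Yara and Kai: together they cover Thu-AM, Fri-AM, Tue-PM, Wed-PM — every shift.
Total cost: 6 + 10 = 16.
No cover costs less than 16.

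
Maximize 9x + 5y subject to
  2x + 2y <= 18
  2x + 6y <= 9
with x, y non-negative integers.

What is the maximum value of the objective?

(x,y)=(4,0): 2·4+2·0=8≤18, 2·4+6·0=8≤9, objective 36.
(x,y)=(3,0): 2·3+2·0=6≤18, 2·3+6·0=6≤9, objective 27.
The best lattice point is (4,0), giving 36.

36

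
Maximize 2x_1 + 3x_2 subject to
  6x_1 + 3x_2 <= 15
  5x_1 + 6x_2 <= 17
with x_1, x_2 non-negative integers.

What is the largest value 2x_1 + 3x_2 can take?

Relaxing integrality, the LP optimum is 8.50 at (x_1,x_2) = (0, 2.83), which is not an integer point.
(x_1,x_2)=(1,2): 6·1+3·2=12≤15, 5·1+6·2=17≤17, objective 8.
(x_1,x_2)=(2,1): 6·2+3·1=15≤15, 5·2+6·1=16≤17, objective 7.
(x_1,x_2)=(0,2): 6·0+3·2=6≤15, 5·0+6·2=12≤17, objective 6.
No feasible integer point exceeds 8.

8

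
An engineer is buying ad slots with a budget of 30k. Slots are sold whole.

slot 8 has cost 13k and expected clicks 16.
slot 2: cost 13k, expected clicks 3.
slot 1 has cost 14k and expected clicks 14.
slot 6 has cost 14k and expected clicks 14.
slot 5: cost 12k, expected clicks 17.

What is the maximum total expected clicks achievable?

33

Treat it as a binary knapsack problem.
Allowing fractional choices, the relaxed optimum would be about 38.0, but ad slots are indivisible.
slot 1 + slot 5: cost 14 + 12 = 26 ≤ 30, expected clicks 14 + 17 = 31.
slot 8 + slot 5: cost 13 + 12 = 25 ≤ 30, expected clicks 16 + 17 = 33.
Best is slot 8 and slot 5 with total expected clicks 33.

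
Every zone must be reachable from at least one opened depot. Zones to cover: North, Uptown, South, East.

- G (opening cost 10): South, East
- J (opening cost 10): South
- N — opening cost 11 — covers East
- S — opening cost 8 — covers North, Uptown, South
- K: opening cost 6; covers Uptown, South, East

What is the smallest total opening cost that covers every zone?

14

This is an integer covering problem.
Choose S and K: together they cover North, Uptown, South, East — every zone.
Total opening cost: 8 + 6 = 14.
No cover costs less than 14.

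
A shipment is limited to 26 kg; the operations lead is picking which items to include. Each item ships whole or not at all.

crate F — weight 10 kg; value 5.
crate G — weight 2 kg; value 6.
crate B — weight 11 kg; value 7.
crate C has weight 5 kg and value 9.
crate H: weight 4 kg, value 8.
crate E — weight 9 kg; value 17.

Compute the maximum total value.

Take crate G, crate C, crate H, and crate E: weight 2 + 5 + 4 + 9 = 20 ≤ 26, value 6 + 9 + 8 + 17 = 40.
No other feasible combination does better.

40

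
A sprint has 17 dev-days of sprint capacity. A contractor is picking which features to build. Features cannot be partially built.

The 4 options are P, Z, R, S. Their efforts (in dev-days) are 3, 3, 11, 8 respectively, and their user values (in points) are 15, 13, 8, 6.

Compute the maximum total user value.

Allowing fractional choices, the relaxed optimum would be about 36.2, but features are indivisible.
P + Z + S: effort 3 + 3 + 8 = 14 ≤ 17, user value 15 + 13 + 6 = 34.
P + Z + R: effort 3 + 3 + 11 = 17 ≤ 17, user value 15 + 13 + 8 = 36.
P + Z: effort 3 + 3 = 6 ≤ 17, user value 15 + 13 = 28.
Best is P, Z, and R with total user value 36.

36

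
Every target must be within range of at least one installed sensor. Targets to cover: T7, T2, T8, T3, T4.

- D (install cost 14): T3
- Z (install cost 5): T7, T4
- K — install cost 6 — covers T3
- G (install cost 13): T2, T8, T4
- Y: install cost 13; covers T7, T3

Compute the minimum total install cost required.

24

Choose Z, K, and G: together they cover T7, T2, T8, T3, T4 — every target.
Total install cost: 5 + 6 + 13 = 24.
No cover costs less than 24.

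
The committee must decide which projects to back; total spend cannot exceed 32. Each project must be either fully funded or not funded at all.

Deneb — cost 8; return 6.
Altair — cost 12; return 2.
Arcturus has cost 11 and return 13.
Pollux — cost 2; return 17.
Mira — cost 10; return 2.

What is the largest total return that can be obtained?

Treat it as a binary knapsack problem.
Allowing fractional choices, the relaxed optimum would be about 38.2, but projects are indivisible.
Deneb + Arcturus + Pollux + Mira: cost 8 + 11 + 2 + 10 = 31 ≤ 32, return 6 + 13 + 17 + 2 = 38.
Arcturus + Pollux + Mira: cost 11 + 2 + 10 = 23 ≤ 32, return 13 + 17 + 2 = 32.
Deneb + Arcturus + Pollux: cost 8 + 11 + 2 = 21 ≤ 32, return 6 + 13 + 17 = 36.
Best is Deneb, Arcturus, Pollux, and Mira with total return 38.

38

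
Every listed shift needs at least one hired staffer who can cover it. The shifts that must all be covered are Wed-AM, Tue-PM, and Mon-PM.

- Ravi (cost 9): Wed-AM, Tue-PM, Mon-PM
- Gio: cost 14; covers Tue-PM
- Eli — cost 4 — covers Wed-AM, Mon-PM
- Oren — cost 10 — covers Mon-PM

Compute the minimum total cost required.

9

The greedy cost-per-new-shift heuristic would pick Eli and Ravi for 13, but a cheaper cover exists.
Ravi alone covers Wed-AM, Tue-PM, Mon-PM — every shift.
Total cost: 9.
No cover costs less than 9.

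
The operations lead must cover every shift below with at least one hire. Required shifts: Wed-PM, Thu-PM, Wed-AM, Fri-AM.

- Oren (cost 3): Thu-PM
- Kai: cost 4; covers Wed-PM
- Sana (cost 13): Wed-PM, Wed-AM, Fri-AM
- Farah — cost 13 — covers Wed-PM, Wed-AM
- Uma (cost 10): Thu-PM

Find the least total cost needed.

16

Choose Oren and Sana: together they cover Wed-PM, Thu-PM, Wed-AM, Fri-AM — every shift.
Total cost: 3 + 13 = 16.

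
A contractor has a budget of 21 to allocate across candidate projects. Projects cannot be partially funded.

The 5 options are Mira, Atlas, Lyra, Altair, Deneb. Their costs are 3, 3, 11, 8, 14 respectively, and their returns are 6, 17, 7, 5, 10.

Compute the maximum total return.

33

Take Mira, Atlas, and Deneb: cost 3 + 3 + 14 = 20 ≤ 21, return 6 + 17 + 10 = 33.
No other feasible combination does better.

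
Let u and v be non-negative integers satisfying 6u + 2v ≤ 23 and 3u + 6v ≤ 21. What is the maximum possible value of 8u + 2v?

Relaxing integrality, the LP optimum is 30.67 at (u,v) = (3.83, 0), which is not an integer point.
(u,v)=(3,2): 6·3+2·2=22≤23, 3·3+6·2=21≤21, objective 28.
(u,v)=(3,1): 6·3+2·1=20≤23, 3·3+6·1=15≤21, objective 26.
Maximum is 28 at (u,v)=(3,2).

28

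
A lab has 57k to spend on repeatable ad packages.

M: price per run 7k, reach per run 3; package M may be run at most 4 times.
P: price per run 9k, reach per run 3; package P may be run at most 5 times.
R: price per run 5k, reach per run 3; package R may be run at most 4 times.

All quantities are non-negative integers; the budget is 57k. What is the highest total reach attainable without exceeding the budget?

27

This is a bounded integer knapsack.
Take 4×M, 1×P, and 4×R: price 57 ≤ 57, reach 4·3 + 1·3 + 4·3 = 27.
R has the best ratio (3/5) and is taken to its limit of 4; remaining capacity is filled optimally with the others.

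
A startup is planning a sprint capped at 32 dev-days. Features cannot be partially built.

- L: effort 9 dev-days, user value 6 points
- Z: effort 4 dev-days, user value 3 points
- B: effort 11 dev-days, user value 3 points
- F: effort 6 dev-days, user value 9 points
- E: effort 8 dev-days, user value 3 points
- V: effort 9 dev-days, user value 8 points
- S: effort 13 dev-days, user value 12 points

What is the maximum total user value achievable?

L + Z + F + S: effort 9 + 4 + 6 + 13 = 32 ≤ 32, user value 6 + 3 + 9 + 12 = 30.
F + V + S: effort 6 + 9 + 13 = 28 ≤ 32, user value 9 + 8 + 12 = 29.
Z + F + V + S: effort 4 + 6 + 9 + 13 = 32 ≤ 32, user value 3 + 9 + 8 + 12 = 32.
Best is Z, F, V, and S with total user value 32.

32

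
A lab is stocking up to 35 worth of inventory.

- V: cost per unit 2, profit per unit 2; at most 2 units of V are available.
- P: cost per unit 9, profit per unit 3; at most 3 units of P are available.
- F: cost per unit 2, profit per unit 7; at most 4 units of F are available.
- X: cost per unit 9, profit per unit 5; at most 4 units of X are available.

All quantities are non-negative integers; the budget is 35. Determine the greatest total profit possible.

Take 4×F and 3×X: cost 35 ≤ 35, profit 4·7 + 3·5 = 43.
F has the best ratio (7/2) and is taken to its limit of 4; remaining capacity is filled optimally with the others.

43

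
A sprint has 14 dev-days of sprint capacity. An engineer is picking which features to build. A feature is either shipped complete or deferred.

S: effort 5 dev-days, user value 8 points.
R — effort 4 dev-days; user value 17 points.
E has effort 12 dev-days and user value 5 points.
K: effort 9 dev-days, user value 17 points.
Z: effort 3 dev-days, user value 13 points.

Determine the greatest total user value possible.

38

R + Z: effort 4 + 3 = 7 ≤ 14, user value 17 + 13 = 30.
R + K: effort 4 + 9 = 13 ≤ 14, user value 17 + 17 = 34.
S + R + Z: effort 5 + 4 + 3 = 12 ≤ 14, user value 8 + 17 + 13 = 38.
Best is S, R, and Z with total user value 38.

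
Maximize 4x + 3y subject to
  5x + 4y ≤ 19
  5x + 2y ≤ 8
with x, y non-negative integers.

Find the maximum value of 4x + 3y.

12

(x,y)=(0,4) is feasible, giving 12.
(x,y)=(0,3) is feasible, giving 9.
Maximum is 12 at (x,y)=(0,4).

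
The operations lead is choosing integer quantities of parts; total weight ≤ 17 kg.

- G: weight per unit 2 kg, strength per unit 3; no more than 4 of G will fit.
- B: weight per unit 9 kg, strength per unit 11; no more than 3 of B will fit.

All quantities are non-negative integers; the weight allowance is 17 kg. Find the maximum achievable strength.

This is a bounded integer knapsack.
3×G and 1×B: weight 15 ≤ 17, strength 3·3 + 1·11 = 20.
4×G and 1×B: weight 17 ≤ 17, strength 4·3 + 1·11 = 23.
Best is 23.

23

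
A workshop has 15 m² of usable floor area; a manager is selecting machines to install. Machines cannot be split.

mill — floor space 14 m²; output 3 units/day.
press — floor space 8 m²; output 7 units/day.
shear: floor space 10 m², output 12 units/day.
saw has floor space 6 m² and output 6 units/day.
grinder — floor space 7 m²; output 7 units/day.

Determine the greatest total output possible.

press + grinder: floor space 8 + 7 = 15 ≤ 15, output 7 + 7 = 14.
saw + grinder: floor space 6 + 7 = 13 ≤ 15, output 6 + 7 = 13.
press + saw: floor space 8 + 6 = 14 ≤ 15, output 7 + 6 = 13.
Best is press and grinder with total output 14.

14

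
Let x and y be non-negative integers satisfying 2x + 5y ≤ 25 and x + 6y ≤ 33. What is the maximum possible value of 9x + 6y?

Relaxing integrality, the LP optimum is 112.50 at (x,y) = (12.5, 0), which is not an integer point.
(x,y)=(12,0): 2·12+5·0=24≤25, 1·12+6·0=12≤33, objective 108.
(x,y)=(11,0): 2·11+5·0=22≤25, 1·11+6·0=11≤33, objective 99.
The best lattice point is (12,0), giving 108.

108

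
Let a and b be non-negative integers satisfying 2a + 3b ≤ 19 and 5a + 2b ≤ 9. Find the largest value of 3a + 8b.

(a,b)=(0,4): 2·0+3·4=12≤19, 5·0+2·4=8≤9, objective 32.
(a,b)=(0,3): 2·0+3·3=9≤19, 5·0+2·3=6≤9, objective 24.
The best lattice point is (0,4), giving 32.

32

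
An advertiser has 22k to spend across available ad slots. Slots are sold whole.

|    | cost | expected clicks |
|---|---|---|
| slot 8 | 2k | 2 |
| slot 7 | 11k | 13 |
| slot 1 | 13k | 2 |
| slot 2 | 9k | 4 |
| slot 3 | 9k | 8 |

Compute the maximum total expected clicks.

23

slot 7 + slot 3: cost 11 + 9 = 20 ≤ 22, expected clicks 13 + 8 = 21.
slot 8 + slot 7 + slot 3: cost 2 + 11 + 9 = 22 ≤ 22, expected clicks 2 + 13 + 8 = 23.
Best is slot 8, slot 7, and slot 3 with total expected clicks 23.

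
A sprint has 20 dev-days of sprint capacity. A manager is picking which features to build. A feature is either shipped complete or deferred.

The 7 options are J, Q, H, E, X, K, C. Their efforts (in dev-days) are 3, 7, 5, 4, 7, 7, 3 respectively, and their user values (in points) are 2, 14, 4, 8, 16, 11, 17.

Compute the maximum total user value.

Allowing fractional choices, the relaxed optimum would be about 53.0, but features are indivisible.
Q + X + C: effort 7 + 7 + 3 = 17 ≤ 20, user value 14 + 16 + 17 = 47.
J + Q + X + C: effort 3 + 7 + 7 + 3 = 20 ≤ 20, user value 2 + 14 + 16 + 17 = 49.
Best is J, Q, X, and C with total user value 49.

49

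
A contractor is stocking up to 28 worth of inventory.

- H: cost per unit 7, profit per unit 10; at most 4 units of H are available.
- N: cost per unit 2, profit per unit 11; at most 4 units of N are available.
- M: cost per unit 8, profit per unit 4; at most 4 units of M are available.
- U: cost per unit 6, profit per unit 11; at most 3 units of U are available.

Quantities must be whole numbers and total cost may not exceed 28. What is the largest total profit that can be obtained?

4×N and 3×U: cost 26 ≤ 28, profit 4·11 + 3·11 = 77.
1×H, 4×N, and 2×U: cost 27 ≤ 28, profit 1·10 + 4·11 + 2·11 = 76.
Best is 77.

77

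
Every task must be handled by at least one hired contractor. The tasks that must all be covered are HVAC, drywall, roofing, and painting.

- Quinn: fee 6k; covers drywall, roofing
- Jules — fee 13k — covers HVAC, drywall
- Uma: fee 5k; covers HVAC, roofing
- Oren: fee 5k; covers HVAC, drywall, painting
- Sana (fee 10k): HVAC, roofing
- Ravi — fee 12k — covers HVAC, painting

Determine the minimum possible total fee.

This is a weighted set-cover instance.
Choose Uma and Oren: together they cover HVAC, drywall, roofing, painting — every task.
Total fee: 5 + 5 = 10.
No cover costs less than 10.

10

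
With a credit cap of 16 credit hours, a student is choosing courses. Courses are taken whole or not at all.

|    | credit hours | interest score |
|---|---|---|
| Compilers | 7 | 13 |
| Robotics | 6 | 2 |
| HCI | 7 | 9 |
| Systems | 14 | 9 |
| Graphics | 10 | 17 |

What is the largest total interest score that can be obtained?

22

Allowing fractional choices, the relaxed optimum would be about 28.3, but courses are indivisible.
Compilers + HCI: credit hours 7 + 7 = 14 ≤ 16, interest score 13 + 9 = 22.
Robotics + Graphics: credit hours 6 + 10 = 16 ≤ 16, interest score 2 + 17 = 19.
Best is Compilers and HCI with total interest score 22.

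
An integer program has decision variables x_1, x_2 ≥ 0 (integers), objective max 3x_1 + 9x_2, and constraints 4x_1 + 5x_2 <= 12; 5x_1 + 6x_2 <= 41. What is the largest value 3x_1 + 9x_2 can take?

The continuous relaxation peaks at (0, 2.4) with value 21.60; rounding to a feasible lattice point costs some objective.
(x_1,x_2)=(0,2): 4·0+5·2=10≤12, 5·0+6·2=12≤41, objective 18.
(x_1,x_2)=(1,1): 4·1+5·1=9≤12, 5·1+6·1=11≤41, objective 12.
(x_1,x_2)=(0,1): 4·0+5·1=5≤12, 5·0+6·1=6≤41, objective 9.
No feasible integer point exceeds 18.

18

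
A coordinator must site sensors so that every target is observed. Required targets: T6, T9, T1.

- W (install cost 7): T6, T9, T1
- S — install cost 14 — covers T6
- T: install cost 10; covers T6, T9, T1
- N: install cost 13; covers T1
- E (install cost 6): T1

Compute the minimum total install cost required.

7

This is an integer covering problem.
W alone covers T6, T9, T1 — every target.
Total install cost: 7.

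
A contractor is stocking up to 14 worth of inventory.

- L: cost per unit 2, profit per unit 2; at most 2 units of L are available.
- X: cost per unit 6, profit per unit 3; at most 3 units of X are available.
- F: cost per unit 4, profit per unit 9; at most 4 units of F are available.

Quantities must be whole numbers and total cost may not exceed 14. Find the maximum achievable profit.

This is a bounded integer knapsack.
Take 1×L and 3×F: cost 14 ≤ 14, profit 1·2 + 3·9 = 29.
No other integer combination yields more.

29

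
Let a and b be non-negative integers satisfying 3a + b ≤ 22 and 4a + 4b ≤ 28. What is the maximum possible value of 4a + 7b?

(a,b)=(0,7): 3·0+1·7=7≤22, 4·0+4·7=28≤28, objective 49.
(a,b)=(1,6): 3·1+1·6=9≤22, 4·1+4·6=28≤28, objective 46.
(a,b)=(0,6): 3·0+1·6=6≤22, 4·0+4·6=24≤28, objective 42.
The best lattice point is (0,7), giving 49.

49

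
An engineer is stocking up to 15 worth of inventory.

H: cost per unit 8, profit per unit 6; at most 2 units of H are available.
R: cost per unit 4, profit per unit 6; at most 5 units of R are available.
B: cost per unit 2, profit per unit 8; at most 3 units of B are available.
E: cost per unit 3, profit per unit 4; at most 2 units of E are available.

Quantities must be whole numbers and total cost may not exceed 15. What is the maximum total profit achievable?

2×R and 3×B: cost 14 ≤ 15, profit 2·6 + 3·8 = 36.
1×R, 3×B, and 1×E: cost 13 ≤ 15, profit 1·6 + 3·8 + 1·4 = 34.
Best is 36.

36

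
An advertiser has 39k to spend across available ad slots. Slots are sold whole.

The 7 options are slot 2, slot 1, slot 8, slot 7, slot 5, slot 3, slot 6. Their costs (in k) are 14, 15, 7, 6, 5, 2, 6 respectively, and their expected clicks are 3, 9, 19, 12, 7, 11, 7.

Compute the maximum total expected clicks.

slot 1 + slot 8 + slot 7 + slot 5 + slot 3: cost 15 + 7 + 6 + 5 + 2 = 35 ≤ 39, expected clicks 9 + 19 + 12 + 7 + 11 = 58.
slot 1 + slot 8 + slot 7 + slot 3 + slot 6: cost 15 + 7 + 6 + 2 + 6 = 36 ≤ 39, expected clicks 9 + 19 + 12 + 11 + 7 = 58.
slot 8 + slot 7 + slot 5 + slot 3 + slot 6: cost 7 + 6 + 5 + 2 + 6 = 26 ≤ 39, expected clicks 19 + 12 + 7 + 11 + 7 = 56.
The maximum expected clicks is 58; one optimal choice is slot 1, slot 8, slot 7, slot 5, and slot 3.

58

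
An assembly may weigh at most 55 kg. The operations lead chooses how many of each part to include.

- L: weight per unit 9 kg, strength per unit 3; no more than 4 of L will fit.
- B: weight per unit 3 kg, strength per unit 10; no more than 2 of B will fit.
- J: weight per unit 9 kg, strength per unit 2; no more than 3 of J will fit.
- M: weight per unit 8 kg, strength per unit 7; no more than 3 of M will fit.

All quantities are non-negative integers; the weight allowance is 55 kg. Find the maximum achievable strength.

Take 2×L, 2×B, and 3×M: weight 48 ≤ 55, strength 2·3 + 2·10 + 3·7 = 47.
B has the best ratio (10/3) and is taken to its limit of 2; remaining capacity is filled optimally with the others.

47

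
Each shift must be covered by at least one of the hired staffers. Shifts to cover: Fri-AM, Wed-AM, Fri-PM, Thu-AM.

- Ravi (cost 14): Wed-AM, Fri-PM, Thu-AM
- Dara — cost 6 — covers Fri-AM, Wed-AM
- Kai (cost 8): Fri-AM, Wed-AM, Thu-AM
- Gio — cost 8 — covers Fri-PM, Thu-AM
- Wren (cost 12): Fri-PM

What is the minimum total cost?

14

The greedy cost-per-new-shift heuristic would pick Kai and Gio for 16, but a cheaper cover exists.
Choose Dara and Gio: together they cover Fri-AM, Wed-AM, Fri-PM, Thu-AM — every shift.
Total cost: 6 + 8 = 14.
No cover costs less than 14.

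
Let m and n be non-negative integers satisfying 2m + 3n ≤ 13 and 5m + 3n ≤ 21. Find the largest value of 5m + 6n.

28

Relaxing integrality, the LP optimum is 28.67 at (m,n) = (2.67, 2.56), which is not an integer point.
(m,n)=(2,3) is feasible, giving 28.
(m,n)=(3,2) is feasible, giving 27.
(m,n)=(1,3) is feasible, giving 23.
No feasible integer point exceeds 28.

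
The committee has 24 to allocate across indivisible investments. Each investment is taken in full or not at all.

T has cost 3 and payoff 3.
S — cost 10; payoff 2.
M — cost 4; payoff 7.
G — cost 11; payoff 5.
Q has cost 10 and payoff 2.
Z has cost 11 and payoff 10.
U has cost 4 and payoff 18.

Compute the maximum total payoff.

38

Take T, M, Z, and U: cost 3 + 4 + 11 + 4 = 22 ≤ 24, payoff 3 + 7 + 10 + 18 = 38.
No other feasible combination does better.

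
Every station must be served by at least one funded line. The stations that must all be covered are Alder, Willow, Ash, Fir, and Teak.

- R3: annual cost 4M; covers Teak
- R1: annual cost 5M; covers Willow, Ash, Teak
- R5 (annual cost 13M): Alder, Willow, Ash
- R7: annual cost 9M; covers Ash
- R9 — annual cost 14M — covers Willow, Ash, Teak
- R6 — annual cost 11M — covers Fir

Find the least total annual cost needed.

28

The greedy cost-per-new-station heuristic would pick R1, R6, and R5 for 29, but a cheaper cover exists.
Choose R3, R5, and R6: together they cover Alder, Willow, Ash, Fir, Teak — every station.
Total annual cost: 4 + 13 + 11 = 28.
No cover costs less than 28.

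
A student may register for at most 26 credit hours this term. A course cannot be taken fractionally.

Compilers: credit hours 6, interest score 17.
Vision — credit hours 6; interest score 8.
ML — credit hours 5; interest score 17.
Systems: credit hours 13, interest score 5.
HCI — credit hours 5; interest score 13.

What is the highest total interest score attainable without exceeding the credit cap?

Compilers + ML + HCI: credit hours 6 + 5 + 5 = 16 ≤ 26, interest score 17 + 17 + 13 = 47.
Compilers + Vision + ML + HCI: credit hours 6 + 6 + 5 + 5 = 22 ≤ 26, interest score 17 + 8 + 17 + 13 = 55.
Compilers + Vision + ML: credit hours 6 + 6 + 5 = 17 ≤ 26, interest score 17 + 8 + 17 = 42.
Best is Compilers, Vision, ML, and HCI with total interest score 55.

55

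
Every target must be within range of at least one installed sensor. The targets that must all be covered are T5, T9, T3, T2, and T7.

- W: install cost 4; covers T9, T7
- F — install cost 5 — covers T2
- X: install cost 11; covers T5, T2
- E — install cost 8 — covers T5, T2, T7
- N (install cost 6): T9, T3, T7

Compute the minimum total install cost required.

This is a weighted set-cover instance.
The greedy cost-per-new-target heuristic would pick W, E, and N for 18, but a cheaper cover exists.
Choose E and N: together they cover T5, T9, T3, T2, T7 — every target.
Total install cost: 8 + 6 = 14.
No cover costs less than 14.

14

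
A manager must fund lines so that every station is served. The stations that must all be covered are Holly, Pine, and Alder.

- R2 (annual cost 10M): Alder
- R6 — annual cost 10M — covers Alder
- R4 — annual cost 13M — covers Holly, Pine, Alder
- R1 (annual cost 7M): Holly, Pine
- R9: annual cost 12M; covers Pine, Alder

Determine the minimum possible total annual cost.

R4 alone covers Holly, Pine, Alder — every station.
Total annual cost: 13.

13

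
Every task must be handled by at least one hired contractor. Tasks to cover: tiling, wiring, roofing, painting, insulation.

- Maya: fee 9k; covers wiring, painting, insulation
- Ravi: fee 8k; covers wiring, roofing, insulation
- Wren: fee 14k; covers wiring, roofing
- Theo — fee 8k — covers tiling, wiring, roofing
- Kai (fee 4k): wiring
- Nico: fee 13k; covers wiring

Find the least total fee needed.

This is an integer covering problem.
The greedy cost-per-new-task heuristic would pick Ravi, Theo, and Maya for 25, but a cheaper cover exists.
Choose Maya and Theo: together they cover tiling, wiring, roofing, painting, insulation — every task.
Total fee: 9 + 8 = 17.
No cover costs less than 17.

17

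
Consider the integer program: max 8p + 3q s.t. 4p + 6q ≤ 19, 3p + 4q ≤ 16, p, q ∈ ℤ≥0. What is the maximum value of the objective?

32

Relaxing integrality, the LP optimum is 38.00 at (p,q) = (4.75, 0), which is not an integer point.
(p,q)=(4,0): 4·4+6·0=16≤19, 3·4+4·0=12≤16, objective 32.
(p,q)=(3,1): 4·3+6·1=18≤19, 3·3+4·1=13≤16, objective 27.
(p,q)=(3,0): 4·3+6·0=12≤19, 3·3+4·0=9≤16, objective 24.
Maximum is 32 at (p,q)=(4,0).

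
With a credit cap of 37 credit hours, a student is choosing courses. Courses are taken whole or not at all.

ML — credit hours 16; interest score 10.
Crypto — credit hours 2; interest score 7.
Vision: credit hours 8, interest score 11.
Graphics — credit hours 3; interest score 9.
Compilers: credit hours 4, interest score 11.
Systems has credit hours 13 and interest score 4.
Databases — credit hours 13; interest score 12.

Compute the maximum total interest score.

50

Allowing fractional choices, the relaxed optimum would be about 54.4, but courses are indivisible.
Crypto + Vision + Graphics + Compilers + Databases: credit hours 2 + 8 + 3 + 4 + 13 = 30 ≤ 37, interest score 7 + 11 + 9 + 11 + 12 = 50.
Vision + Graphics + Compilers + Databases: credit hours 8 + 3 + 4 + 13 = 28 ≤ 37, interest score 11 + 9 + 11 + 12 = 43.
ML + Crypto + Vision + Graphics + Compilers: credit hours 16 + 2 + 8 + 3 + 4 = 33 ≤ 37, interest score 10 + 7 + 11 + 9 + 11 = 48.
Best is Crypto, Vision, Graphics, Compilers, and Databases with total interest score 50.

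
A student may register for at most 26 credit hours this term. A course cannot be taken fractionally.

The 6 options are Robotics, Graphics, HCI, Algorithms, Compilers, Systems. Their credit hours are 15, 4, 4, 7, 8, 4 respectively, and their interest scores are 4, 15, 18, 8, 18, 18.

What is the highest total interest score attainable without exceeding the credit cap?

This is an integer program with binary decision variables.
Allowing fractional choices, the relaxed optimum would be about 75.9, but courses are indivisible.
HCI + Algorithms + Compilers + Systems: credit hours 4 + 7 + 8 + 4 = 23 ≤ 26, interest score 18 + 8 + 18 + 18 = 62.
Graphics + HCI + Compilers + Systems: credit hours 4 + 4 + 8 + 4 = 20 ≤ 26, interest score 15 + 18 + 18 + 18 = 69.
Best is Graphics, HCI, Compilers, and Systems with total interest score 69.

69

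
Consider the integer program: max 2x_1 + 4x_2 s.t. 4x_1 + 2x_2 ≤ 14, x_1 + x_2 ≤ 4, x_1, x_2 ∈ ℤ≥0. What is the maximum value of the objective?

16

(x_1,x_2)=(0,4): 4·0+2·4=8≤14, 1·0+1·4=4≤4, objective 16.
(x_1,x_2)=(1,3): 4·1+2·3=10≤14, 1·1+1·3=4≤4, objective 14.
Maximum is 16 at (x_1,x_2)=(0,4).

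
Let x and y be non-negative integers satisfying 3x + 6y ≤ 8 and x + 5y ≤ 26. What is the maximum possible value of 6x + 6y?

12

Relaxing integrality, the LP optimum is 16.00 at (x,y) = (2.67, 0), which is not an integer point.
(x,y)=(2,0): 3·2+6·0=6≤8, 1·2+5·0=2≤26, objective 12.
(x,y)=(1,0): 3·1+6·0=3≤8, 1·1+5·0=1≤26, objective 6.
The best lattice point is (2,0), giving 12.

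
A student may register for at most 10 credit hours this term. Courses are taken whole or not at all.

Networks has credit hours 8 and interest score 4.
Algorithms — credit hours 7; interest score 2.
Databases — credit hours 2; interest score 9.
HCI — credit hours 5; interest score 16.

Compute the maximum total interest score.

25

HCI: credit hours 5 ≤ 10, interest score 16.
Databases + HCI: credit hours 2 + 5 = 7 ≤ 10, interest score 9 + 16 = 25.
Networks + Databases: credit hours 8 + 2 = 10 ≤ 10, interest score 4 + 9 = 13.
Best is Databases and HCI with total interest score 25.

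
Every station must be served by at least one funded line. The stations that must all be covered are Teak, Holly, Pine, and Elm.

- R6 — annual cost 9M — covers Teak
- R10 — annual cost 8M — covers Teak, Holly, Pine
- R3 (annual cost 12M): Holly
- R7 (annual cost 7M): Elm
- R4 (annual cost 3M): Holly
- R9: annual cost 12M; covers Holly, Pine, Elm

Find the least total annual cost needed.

Choose R10 and R7: together they cover Teak, Holly, Pine, Elm — every station.
Total annual cost: 8 + 7 = 15.
No cover costs less than 15.

15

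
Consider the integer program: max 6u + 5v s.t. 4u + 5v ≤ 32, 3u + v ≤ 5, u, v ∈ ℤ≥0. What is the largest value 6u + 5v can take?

25

(u,v)=(0,5): 4·0+5·5=25≤32, 3·0+1·5=5≤5, objective 25.
(u,v)=(0,4): 4·0+5·4=20≤32, 3·0+1·4=4≤5, objective 20.
The best lattice point is (0,5), giving 25.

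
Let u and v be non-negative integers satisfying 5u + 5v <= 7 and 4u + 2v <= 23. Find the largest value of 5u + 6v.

The continuous relaxation peaks at (0, 1.4) with value 8.40; rounding to a feasible lattice point costs some objective.
(u,v)=(0,1): 5·0+5·1=5≤7, 4·0+2·1=2≤23, objective 6.
(u,v)=(1,0): 5·1+5·0=5≤7, 4·1+2·0=4≤23, objective 5.
(u,v)=(0,0): 5·0+5·0=0≤7, 4·0+2·0=0≤23, objective 0.
No feasible integer point exceeds 6.

6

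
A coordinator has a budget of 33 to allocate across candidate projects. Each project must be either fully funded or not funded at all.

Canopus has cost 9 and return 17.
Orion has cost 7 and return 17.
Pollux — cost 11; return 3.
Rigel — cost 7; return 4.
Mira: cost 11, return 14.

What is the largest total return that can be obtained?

48

Allowing fractional choices, the relaxed optimum would be about 51.4, but projects are indivisible.
Canopus + Orion + Pollux: cost 9 + 7 + 11 = 27 ≤ 33, return 17 + 17 + 3 = 37.
Canopus + Orion + Mira: cost 9 + 7 + 11 = 27 ≤ 33, return 17 + 17 + 14 = 48.
Canopus + Orion + Rigel: cost 9 + 7 + 7 = 23 ≤ 33, return 17 + 17 + 4 = 38.
Best is Canopus, Orion, and Mira with total return 48.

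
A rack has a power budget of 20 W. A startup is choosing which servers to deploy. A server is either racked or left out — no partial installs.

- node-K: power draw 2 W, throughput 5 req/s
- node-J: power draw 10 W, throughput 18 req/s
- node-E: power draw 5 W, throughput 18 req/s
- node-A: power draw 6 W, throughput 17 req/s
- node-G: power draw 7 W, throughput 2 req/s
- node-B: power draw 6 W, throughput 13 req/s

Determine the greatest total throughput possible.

Allowing fractional choices, the relaxed optimum would be about 54.8, but servers are indivisible.
node-K + node-E + node-A + node-G: power draw 2 + 5 + 6 + 7 = 20 ≤ 20, throughput 5 + 18 + 17 + 2 = 42.
node-K + node-E + node-A + node-B: power draw 2 + 5 + 6 + 6 = 19 ≤ 20, throughput 5 + 18 + 17 + 13 = 53.
node-E + node-A + node-B: power draw 5 + 6 + 6 = 17 ≤ 20, throughput 18 + 17 + 13 = 48.
Best is node-K, node-E, node-A, and node-B with total throughput 53.

53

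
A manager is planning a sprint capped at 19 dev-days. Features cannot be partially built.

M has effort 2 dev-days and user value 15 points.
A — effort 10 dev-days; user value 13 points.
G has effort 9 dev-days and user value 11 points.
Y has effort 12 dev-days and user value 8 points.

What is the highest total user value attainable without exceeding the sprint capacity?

Treat it as a binary knapsack problem.
M + A: effort 2 + 10 = 12 ≤ 19, user value 15 + 13 = 28.
A + G: effort 10 + 9 = 19 ≤ 19, user value 13 + 11 = 24.
M + G: effort 2 + 9 = 11 ≤ 19, user value 15 + 11 = 26.
Best is M and A with total user value 28.

28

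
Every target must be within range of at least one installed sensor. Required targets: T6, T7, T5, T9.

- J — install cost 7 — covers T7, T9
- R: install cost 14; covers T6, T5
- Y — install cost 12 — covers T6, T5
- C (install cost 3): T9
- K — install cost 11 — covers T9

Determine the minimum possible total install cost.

The greedy cost-per-new-target heuristic would pick C, Y, and J for 22, but a cheaper cover exists.
Choose J and Y: together they cover T6, T7, T5, T9 — every target.
Total install cost: 7 + 12 = 19.
No cover costs less than 19.

19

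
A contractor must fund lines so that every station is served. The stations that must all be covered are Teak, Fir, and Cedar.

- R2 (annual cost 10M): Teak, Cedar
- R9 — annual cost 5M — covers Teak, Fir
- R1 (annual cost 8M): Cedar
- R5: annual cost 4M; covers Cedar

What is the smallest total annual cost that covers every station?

Choose R9 and R5: together they cover Teak, Fir, Cedar — every station.
Total annual cost: 5 + 4 = 9.
No cover costs less than 9.

9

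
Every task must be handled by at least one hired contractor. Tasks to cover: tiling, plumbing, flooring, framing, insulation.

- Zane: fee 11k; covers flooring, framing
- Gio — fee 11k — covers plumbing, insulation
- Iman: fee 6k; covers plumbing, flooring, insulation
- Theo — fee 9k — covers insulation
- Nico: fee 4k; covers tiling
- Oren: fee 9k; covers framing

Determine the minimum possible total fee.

Choose Iman, Nico, and Oren: together they cover tiling, plumbing, flooring, framing, insulation — every task.
Total fee: 6 + 4 + 9 = 19.
No cover costs less than 19.

19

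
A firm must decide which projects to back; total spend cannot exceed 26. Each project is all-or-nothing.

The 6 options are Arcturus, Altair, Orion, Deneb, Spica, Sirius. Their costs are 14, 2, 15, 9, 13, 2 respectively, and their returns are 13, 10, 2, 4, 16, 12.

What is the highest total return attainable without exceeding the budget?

42

Arcturus + Altair + Sirius: cost 14 + 2 + 2 = 18 ≤ 26, return 13 + 10 + 12 = 35.
Altair + Deneb + Spica + Sirius: cost 2 + 9 + 13 + 2 = 26 ≤ 26, return 10 + 4 + 16 + 12 = 42.
Altair + Spica + Sirius: cost 2 + 13 + 2 = 17 ≤ 26, return 10 + 16 + 12 = 38.
Best is Altair, Deneb, Spica, and Sirius with total return 42.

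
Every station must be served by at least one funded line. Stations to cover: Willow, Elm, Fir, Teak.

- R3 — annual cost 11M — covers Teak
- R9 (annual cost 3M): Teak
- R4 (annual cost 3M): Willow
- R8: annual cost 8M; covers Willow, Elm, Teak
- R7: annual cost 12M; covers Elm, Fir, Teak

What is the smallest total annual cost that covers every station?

15

This is a weighted set-cover instance.
Choose R4 and R7: together they cover Willow, Elm, Fir, Teak — every station.
Total annual cost: 3 + 12 = 15.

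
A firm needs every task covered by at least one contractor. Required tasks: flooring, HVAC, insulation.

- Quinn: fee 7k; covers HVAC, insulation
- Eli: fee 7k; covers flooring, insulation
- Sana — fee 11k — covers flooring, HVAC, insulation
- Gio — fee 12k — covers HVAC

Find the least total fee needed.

This is an integer covering problem.
Sana alone covers flooring, HVAC, insulation — every task.
Total fee: 11.

11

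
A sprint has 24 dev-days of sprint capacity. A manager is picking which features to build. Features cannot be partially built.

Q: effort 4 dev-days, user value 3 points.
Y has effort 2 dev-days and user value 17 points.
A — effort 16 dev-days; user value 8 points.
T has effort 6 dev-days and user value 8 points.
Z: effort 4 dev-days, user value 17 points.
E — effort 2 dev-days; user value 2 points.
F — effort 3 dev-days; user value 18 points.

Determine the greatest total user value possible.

Allowing fractional choices, the relaxed optimum would be about 66.5, but features are indivisible.
Q + Y + T + Z + F: effort 4 + 2 + 6 + 4 + 3 = 19 ≤ 24, user value 3 + 17 + 8 + 17 + 18 = 63.
Q + Y + T + Z + E + F: effort 4 + 2 + 6 + 4 + 2 + 3 = 21 ≤ 24, user value 3 + 17 + 8 + 17 + 2 + 18 = 65.
Best is Q, Y, T, Z, E, and F with total user value 65.

65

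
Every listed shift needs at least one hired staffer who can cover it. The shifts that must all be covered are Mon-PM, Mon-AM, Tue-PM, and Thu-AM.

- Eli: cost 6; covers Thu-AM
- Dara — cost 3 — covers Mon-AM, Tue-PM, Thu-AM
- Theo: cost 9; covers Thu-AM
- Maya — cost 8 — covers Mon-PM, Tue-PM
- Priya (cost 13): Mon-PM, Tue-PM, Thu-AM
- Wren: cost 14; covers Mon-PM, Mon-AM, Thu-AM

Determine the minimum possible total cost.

11

Choose Dara and Maya: together they cover Mon-PM, Mon-AM, Tue-PM, Thu-AM — every shift.
Total cost: 3 + 8 = 11.
No cover costs less than 11.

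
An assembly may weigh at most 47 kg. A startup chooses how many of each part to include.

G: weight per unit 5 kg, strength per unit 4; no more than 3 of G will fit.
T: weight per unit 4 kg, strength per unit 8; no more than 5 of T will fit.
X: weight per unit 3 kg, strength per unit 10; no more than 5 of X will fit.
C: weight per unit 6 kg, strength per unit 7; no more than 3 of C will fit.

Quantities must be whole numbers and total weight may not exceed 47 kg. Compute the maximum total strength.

1×G, 5×T, 5×X, and 1×C: weight 46 ≤ 47, strength 1·4 + 5·8 + 5·10 + 1·7 = 101.
5×T, 5×X, and 2×C: weight 47 ≤ 47, strength 5·8 + 5·10 + 2·7 = 104.
Best is 104.

104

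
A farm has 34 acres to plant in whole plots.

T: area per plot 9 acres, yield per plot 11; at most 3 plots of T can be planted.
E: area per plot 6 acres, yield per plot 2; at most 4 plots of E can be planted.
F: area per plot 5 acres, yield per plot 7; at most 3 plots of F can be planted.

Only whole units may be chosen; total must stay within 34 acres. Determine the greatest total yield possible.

43

F has the best ratio (7/5); taking only F gives at most 3×7 = 21 (stopped by the supply cap of 3).
Mixing does better — 2×T and 3×F: area 33 ≤ 34, yield 2·11 + 3·7 = 43.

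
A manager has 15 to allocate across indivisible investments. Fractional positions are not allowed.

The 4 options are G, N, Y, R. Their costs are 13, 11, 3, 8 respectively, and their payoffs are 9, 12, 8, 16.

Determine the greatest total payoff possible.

Allowing fractional choices, the relaxed optimum would be about 28.4, but investments are indivisible.
N + Y: cost 11 + 3 = 14 ≤ 15, payoff 12 + 8 = 20.
Y + R: cost 3 + 8 = 11 ≤ 15, payoff 8 + 16 = 24.
Best is Y and R with total payoff 24.

24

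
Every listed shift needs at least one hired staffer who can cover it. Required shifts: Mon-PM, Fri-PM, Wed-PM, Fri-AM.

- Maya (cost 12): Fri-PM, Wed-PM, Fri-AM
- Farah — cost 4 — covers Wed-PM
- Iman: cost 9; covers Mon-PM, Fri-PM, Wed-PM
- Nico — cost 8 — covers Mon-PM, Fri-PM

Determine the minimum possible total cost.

20

The greedy cost-per-new-shift heuristic would pick Iman and Maya for 21, but a cheaper cover exists.
Choose Maya and Nico: together they cover Mon-PM, Fri-PM, Wed-PM, Fri-AM — every shift.
Total cost: 12 + 8 = 20.
No cover costs less than 20.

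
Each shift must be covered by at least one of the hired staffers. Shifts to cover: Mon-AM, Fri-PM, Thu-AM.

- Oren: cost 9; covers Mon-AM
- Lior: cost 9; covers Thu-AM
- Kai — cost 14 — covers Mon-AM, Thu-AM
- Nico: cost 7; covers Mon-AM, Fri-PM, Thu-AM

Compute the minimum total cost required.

This is an integer covering problem.
Nico alone covers Mon-AM, Fri-PM, Thu-AM — every shift.
Total cost: 7.
No cover costs less than 7.

7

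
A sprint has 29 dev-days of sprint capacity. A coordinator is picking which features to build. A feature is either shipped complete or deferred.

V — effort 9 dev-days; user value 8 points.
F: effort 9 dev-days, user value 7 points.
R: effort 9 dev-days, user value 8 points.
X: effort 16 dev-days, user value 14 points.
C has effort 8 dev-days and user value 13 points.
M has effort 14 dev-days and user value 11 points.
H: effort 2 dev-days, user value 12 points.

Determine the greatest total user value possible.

Treat it as a binary knapsack problem.
Take V, R, C, and H: effort 9 + 9 + 8 + 2 = 28 ≤ 29, user value 8 + 8 + 13 + 12 = 41.
No other feasible combination does better.

41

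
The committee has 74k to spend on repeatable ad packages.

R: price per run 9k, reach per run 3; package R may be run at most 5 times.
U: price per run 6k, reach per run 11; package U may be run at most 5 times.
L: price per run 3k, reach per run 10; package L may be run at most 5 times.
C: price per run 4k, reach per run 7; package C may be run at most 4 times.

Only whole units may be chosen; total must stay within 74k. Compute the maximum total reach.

1×R, 5×U, 5×L, and 4×C: price 70 ≤ 74, reach 1·3 + 5·11 + 5·10 + 4·7 = 136.
5×U, 5×L, and 4×C: price 61 ≤ 74, reach 5·11 + 5·10 + 4·7 = 133.
Best is 136.

136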